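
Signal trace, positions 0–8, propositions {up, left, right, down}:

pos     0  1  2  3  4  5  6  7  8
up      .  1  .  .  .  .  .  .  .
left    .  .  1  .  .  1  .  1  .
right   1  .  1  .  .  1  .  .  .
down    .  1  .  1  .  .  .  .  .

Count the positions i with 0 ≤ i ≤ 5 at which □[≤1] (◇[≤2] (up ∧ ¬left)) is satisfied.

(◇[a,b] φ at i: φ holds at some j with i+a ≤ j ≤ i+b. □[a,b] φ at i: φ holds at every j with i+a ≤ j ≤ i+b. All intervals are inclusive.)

1

Evaluate at each i in [0,5]:
  i=0: ✓ (all of [0,1])
  i=1: ✗ (fails at j=2)
  i=2: ✗ (fails at j=2)
  i=3: ✗ (fails at j=3)
  i=4: ✗ (fails at j=4)
  i=5: ✗ (fails at j=5)
Positions where it holds: {0} → 1.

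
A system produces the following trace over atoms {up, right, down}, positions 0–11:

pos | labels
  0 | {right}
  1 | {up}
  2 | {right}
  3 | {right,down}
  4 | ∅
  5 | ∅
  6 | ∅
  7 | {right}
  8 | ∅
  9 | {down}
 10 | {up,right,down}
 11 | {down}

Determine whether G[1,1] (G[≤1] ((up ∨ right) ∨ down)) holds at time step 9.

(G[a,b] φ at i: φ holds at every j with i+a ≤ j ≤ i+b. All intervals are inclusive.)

Check G[≤1] ((up ∨ right) ∨ down) at every j in [10,10]:
  j=10: holds on [10,11]
All positions satisfy it → formula holds.

True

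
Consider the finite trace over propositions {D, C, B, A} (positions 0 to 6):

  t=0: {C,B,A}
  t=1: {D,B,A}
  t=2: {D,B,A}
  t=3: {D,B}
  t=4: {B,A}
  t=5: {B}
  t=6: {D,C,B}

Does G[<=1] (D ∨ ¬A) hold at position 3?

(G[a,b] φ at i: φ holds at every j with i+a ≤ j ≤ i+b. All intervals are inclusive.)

Does not hold

Check (D ∨ ¬A) at every j in [3,4]:
  j=3: true
  j=4: false
Fails at j=4 → formula fails.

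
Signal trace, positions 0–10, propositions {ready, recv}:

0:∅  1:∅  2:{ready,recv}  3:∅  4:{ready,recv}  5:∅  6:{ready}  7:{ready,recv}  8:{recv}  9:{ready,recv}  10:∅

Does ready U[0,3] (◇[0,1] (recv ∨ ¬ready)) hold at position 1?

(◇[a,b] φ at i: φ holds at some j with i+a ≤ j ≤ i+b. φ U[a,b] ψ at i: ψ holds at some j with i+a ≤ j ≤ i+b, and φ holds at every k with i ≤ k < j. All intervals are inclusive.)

True

Need some j in [1,4] with ◇[0,1] (recv ∨ ¬ready), and ready at every k in [1,j-1].
  j=1: ◇[0,1] (recv ∨ ¬ready) holds; no prefix to check → satisfied.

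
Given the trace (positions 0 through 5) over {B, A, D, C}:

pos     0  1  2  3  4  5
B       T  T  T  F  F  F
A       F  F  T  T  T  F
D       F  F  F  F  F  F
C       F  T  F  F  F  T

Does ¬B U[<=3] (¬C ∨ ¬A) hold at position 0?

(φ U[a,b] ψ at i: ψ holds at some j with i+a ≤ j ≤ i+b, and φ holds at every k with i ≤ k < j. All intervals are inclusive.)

Need some j in [0,3] with (¬C ∨ ¬A), and ¬B at every k in [0,j-1].
  j=0: (¬C ∨ ¬A) holds; no prefix to check → satisfied.

Holds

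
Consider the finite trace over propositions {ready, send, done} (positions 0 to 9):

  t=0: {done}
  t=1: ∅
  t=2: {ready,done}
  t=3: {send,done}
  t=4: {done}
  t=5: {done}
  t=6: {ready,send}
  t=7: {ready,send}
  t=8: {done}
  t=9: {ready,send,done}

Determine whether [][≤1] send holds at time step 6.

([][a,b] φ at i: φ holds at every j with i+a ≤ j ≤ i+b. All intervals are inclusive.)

Check send at every j in [6,7]:
  j=6: true
  j=7: true
All positions satisfy it → formula holds.

Holds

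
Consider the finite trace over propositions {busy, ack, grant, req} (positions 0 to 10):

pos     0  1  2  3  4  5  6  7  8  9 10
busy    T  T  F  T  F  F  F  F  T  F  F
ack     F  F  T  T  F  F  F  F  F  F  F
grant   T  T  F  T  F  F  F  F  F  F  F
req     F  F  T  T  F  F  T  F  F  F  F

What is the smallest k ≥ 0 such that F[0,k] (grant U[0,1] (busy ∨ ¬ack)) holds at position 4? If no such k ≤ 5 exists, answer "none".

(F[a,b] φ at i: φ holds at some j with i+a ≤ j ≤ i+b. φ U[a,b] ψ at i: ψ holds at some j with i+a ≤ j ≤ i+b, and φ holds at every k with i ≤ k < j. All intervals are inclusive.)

0

Scan j = 4,5,… for (grant U[0,1] (busy ∨ ¬ack)):
  j=4: holds
First hit at j=4, so smallest k = 4-4 = 0.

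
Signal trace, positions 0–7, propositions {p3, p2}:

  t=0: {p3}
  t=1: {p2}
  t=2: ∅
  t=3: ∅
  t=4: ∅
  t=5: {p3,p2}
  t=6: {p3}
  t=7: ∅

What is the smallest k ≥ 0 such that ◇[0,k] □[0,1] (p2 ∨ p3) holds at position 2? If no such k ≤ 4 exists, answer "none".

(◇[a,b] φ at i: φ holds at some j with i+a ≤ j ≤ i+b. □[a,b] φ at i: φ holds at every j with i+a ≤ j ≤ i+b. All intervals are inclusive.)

3

Scan j = 2,3,… for □[0,1] (p2 ∨ p3):
  j=2: fails
  j=3: fails
  j=4: fails
  j=5: holds
First hit at j=5, so smallest k = 5-2 = 3.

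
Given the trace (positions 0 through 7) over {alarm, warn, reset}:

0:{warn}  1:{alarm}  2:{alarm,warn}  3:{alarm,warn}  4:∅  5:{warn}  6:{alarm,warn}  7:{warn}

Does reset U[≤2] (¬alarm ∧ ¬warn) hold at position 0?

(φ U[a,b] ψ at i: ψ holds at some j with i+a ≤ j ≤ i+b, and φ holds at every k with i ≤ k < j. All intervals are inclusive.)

False

Need some j in [0,2] with (¬alarm ∧ ¬warn), and reset at every k in [0,j-1].
  j=0: (¬alarm ∧ ¬warn) false.
  j=1: (¬alarm ∧ ¬warn) false.
  j=2: (¬alarm ∧ ¬warn) false.
No j in the window works → until fails.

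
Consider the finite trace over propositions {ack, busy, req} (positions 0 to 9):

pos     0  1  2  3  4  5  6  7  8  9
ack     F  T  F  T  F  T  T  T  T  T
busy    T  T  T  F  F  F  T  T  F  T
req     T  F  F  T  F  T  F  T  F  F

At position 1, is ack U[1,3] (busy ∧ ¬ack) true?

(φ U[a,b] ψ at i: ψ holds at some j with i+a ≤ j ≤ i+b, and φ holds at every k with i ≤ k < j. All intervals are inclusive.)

Yes

Need some j in [2,4] with (busy ∧ ¬ack), and ack at every k in [1,j-1].
  j=2: (busy ∧ ¬ack) holds; ack holds at every k in [1,1] → satisfied.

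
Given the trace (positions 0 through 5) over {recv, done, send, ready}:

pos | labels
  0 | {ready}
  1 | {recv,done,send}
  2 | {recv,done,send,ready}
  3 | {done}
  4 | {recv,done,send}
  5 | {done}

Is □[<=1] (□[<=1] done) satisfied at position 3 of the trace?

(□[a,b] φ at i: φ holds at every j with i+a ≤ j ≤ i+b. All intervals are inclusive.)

Check □[<=1] done at every j in [3,4]:
  j=3: holds on [3,4]
  j=4: holds on [4,5]
All positions satisfy it → formula holds.

True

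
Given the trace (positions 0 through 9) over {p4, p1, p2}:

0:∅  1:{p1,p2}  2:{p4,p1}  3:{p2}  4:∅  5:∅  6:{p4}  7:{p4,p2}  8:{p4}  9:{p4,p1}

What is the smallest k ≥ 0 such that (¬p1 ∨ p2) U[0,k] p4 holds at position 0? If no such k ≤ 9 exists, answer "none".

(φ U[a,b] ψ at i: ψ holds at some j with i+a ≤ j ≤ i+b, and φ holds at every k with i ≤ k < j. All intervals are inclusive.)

Need earliest j ≥ 0 with p4, and (¬p1 ∨ p2) at every k in [0,j-1].
  j=0: rhs fails.
  j=1: rhs fails.
  j=2: rhs holds; lhs holds on [0,1]. k = 2.

2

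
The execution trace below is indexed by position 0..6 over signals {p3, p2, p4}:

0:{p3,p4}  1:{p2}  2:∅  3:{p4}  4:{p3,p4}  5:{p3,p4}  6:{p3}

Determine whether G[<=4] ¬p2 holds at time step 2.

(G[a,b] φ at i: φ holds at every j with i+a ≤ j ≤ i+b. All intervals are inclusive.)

Check ¬p2 at every j in [2,6]:
  j=2: true
  j=3: true
  j=4: true
  j=5: true
  j=6: true
All positions satisfy it → formula holds.

Yes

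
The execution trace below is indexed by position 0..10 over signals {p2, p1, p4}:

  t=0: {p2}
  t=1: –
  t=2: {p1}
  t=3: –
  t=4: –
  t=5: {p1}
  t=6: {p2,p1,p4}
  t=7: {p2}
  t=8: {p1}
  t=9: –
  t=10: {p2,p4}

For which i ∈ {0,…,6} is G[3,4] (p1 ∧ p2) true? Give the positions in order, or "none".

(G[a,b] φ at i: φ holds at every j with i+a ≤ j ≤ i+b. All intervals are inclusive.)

none

Evaluate at each i in [0,6]:
  i=0: ✗ (fails at j=3)
  i=1: ✗ (fails at j=4)
  i=2: ✗ (fails at j=5)
  i=3: ✗ (fails at j=7)
  i=4: ✗ (fails at j=7)
  i=5: ✗ (fails at j=8)
  i=6: ✗ (fails at j=9)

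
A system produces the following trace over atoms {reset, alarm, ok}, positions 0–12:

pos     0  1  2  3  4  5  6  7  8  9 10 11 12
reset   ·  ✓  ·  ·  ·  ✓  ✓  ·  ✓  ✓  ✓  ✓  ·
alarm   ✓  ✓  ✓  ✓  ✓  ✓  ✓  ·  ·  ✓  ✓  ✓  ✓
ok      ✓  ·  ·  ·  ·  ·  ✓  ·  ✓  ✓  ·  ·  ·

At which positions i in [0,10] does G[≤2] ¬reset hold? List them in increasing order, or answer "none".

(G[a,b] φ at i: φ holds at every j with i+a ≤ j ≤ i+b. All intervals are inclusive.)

2

Evaluate at each i in [0,10]:
  i=0: ✗ (fails at j=1)
  i=1: ✗ (fails at j=1)
  i=2: ✓ (all of [2,4])
  i=3: ✗ (fails at j=5)
  i=4: ✗ (fails at j=5)
  i=5: ✗ (fails at j=5)
  i=6: ✗ (fails at j=6)
  i=7: ✗ (fails at j=8)
  i=8: ✗ (fails at j=8)
  i=9: ✗ (fails at j=9)
  i=10: ✗ (fails at j=10)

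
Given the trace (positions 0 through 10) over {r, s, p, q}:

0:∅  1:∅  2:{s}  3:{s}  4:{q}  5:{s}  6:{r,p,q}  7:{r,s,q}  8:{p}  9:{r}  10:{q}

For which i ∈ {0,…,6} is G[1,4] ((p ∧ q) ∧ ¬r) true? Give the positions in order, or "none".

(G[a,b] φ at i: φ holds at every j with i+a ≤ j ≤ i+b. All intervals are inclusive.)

Evaluate at each i in [0,6]:
  i=0: ✗ (fails at j=1)
  i=1: ✗ (fails at j=2)
  i=2: ✗ (fails at j=3)
  i=3: ✗ (fails at j=4)
  i=4: ✗ (fails at j=5)
  i=5: ✗ (fails at j=6)
  i=6: ✗ (fails at j=7)

none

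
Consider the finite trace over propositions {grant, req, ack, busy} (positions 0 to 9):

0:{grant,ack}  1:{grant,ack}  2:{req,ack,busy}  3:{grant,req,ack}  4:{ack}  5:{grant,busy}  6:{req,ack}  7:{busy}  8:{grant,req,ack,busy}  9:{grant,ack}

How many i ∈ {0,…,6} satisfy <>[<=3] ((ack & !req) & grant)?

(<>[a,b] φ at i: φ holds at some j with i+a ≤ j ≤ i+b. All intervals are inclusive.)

3

Evaluate at each i in [0,6]:
  i=0: ✓ (witness j=0)
  i=1: ✓ (witness j=1)
  i=2: ✗ (none in [2,5])
  i=3: ✗ (none in [3,6])
  i=4: ✗ (none in [4,7])
  i=5: ✗ (none in [5,8])
  i=6: ✓ (witness j=9)
Positions where it holds: {0, 1, 6} → 3.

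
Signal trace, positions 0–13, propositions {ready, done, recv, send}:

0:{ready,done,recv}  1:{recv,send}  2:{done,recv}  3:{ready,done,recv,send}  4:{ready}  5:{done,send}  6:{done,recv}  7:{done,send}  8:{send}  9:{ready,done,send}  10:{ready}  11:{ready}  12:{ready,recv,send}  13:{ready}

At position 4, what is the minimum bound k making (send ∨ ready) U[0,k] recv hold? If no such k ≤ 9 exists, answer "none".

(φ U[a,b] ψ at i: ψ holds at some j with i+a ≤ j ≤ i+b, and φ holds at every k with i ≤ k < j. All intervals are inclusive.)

Need earliest j ≥ 4 with recv, and (send ∨ ready) at every k in [4,j-1].
  j=4: rhs fails.
  j=5: rhs fails.
  j=6: rhs holds; lhs holds on [4,5]. k = 2.

2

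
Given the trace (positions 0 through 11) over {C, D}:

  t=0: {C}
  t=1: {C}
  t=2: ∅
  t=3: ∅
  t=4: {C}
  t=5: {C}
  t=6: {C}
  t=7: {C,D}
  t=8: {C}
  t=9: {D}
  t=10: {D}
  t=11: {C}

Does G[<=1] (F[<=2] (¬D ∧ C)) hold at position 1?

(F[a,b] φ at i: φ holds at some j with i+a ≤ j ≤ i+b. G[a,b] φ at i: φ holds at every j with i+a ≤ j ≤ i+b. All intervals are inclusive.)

Yes

Check F[<=2] (¬D ∧ C) at every j in [1,2]:
  j=1: holds (witness at 1)
  j=2: holds (witness at 4)
All positions satisfy it → formula holds.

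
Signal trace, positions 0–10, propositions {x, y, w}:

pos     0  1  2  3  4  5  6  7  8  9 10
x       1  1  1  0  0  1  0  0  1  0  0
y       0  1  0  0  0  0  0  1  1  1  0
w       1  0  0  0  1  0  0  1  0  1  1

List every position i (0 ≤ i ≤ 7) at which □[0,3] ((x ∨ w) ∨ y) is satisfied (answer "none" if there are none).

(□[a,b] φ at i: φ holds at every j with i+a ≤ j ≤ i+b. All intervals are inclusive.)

7

Evaluate at each i in [0,7]:
  i=0: ✗ (fails at j=3)
  i=1: ✗ (fails at j=3)
  i=2: ✗ (fails at j=3)
  i=3: ✗ (fails at j=3)
  i=4: ✗ (fails at j=6)
  i=5: ✗ (fails at j=6)
  i=6: ✗ (fails at j=6)
  i=7: ✓ (all of [7,10])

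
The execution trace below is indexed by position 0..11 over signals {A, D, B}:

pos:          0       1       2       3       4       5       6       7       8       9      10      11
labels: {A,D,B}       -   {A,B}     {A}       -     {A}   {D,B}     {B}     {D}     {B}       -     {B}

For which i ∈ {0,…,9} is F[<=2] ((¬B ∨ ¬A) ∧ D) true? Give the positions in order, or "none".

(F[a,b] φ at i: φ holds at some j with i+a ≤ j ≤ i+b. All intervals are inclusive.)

Evaluate at each i in [0,9]:
  i=0: ✗ (none in [0,2])
  i=1: ✗ (none in [1,3])
  i=2: ✗ (none in [2,4])
  i=3: ✗ (none in [3,5])
  i=4: ✓ (witness j=6)
  i=5: ✓ (witness j=6)
  i=6: ✓ (witness j=6)
  i=7: ✓ (witness j=8)
  i=8: ✓ (witness j=8)
  i=9: ✗ (none in [9,11])

4, 5, 6, 7, 8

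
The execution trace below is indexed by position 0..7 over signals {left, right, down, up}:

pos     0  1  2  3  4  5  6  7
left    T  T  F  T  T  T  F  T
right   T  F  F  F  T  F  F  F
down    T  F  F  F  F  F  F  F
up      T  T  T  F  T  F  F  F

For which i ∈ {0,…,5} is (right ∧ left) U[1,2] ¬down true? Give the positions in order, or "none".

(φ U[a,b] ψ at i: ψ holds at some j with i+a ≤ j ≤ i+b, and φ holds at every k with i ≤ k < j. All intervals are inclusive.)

Evaluate at each i in [0,5]:
  i=0: ✓ (rhs at j=1; lhs holds on [0,0])
  i=1: ✗ (lhs fails at k=1 before rhs at j=2)
  i=2: ✗ (lhs fails at k=2 before rhs at j=3)
  i=3: ✗ (lhs fails at k=3 before rhs at j=4)
  i=4: ✓ (rhs at j=5; lhs holds on [4,4])
  i=5: ✗ (lhs fails at k=5 before rhs at j=6)

0, 4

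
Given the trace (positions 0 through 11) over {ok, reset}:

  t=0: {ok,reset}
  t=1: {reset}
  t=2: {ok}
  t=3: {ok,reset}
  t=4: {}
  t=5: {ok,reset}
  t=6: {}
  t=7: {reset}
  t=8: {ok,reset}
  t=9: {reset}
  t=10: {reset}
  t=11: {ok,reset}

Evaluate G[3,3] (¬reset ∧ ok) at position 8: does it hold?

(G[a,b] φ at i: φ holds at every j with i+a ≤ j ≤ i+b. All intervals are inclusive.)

No

Check (¬reset ∧ ok) at every j in [11,11]:
  j=11: false
Fails at j=11 → formula fails.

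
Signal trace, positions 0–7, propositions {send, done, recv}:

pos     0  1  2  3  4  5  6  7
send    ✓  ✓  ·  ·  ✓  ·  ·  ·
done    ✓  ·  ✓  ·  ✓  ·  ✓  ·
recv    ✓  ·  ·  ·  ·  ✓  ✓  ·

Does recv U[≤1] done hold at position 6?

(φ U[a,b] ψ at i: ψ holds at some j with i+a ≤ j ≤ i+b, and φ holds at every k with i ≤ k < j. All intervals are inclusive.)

True

Need some j in [6,7] with done, and recv at every k in [6,j-1].
  j=6: done holds; no prefix to check → satisfied.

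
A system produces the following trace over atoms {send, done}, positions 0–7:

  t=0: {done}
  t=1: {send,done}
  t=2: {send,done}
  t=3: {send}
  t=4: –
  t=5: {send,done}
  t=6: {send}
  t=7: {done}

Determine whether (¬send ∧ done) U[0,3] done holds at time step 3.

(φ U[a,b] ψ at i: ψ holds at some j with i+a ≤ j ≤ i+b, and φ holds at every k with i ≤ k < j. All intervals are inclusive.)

Does not hold

Need some j in [3,6] with done, and (¬send ∧ done) at every k in [3,j-1].
  j=3: done false.
  j=4: done false.
  j=5: done holds, but (¬send ∧ done) fails at k=3 → not this j.
  j=6: done false.
No j in the window works → until fails.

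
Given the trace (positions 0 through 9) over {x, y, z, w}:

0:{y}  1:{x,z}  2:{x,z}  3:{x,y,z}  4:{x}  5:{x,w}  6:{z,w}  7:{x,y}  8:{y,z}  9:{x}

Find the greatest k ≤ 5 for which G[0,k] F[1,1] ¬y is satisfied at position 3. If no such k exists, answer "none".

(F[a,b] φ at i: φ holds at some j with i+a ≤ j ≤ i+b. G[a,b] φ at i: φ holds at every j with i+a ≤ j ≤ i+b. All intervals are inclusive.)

F[1,1] ¬y must hold from j=3 onward; find where it first fails.
  j=3: holds
  j=4: holds
  j=5: holds
  j=6: fails
Holds on [3,5], so largest k = 2.

2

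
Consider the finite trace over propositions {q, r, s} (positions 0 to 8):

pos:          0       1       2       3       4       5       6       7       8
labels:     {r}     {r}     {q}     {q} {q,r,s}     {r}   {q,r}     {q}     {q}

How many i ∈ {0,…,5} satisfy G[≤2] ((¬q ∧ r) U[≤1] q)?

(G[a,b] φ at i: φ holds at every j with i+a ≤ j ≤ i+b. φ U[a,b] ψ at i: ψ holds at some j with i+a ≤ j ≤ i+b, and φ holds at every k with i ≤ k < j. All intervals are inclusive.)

5

Evaluate at each i in [0,5]:
  i=0: ✗ (fails at j=0)
  i=1: ✓ (all of [1,3])
  i=2: ✓ (all of [2,4])
  i=3: ✓ (all of [3,5])
  i=4: ✓ (all of [4,6])
  i=5: ✓ (all of [5,7])
Positions where it holds: {1, 2, 3, 4, 5} → 5.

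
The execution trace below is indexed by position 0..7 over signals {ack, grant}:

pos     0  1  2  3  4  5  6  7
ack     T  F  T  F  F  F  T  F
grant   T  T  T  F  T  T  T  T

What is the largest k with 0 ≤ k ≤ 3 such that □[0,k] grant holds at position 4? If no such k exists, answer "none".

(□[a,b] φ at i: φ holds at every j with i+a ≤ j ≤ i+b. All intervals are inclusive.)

3

grant must hold from j=4 onward; find where it first fails.
  j=4: holds
  j=5: holds
  j=6: holds
  j=7: holds
Holds through j=7; largest k = 3.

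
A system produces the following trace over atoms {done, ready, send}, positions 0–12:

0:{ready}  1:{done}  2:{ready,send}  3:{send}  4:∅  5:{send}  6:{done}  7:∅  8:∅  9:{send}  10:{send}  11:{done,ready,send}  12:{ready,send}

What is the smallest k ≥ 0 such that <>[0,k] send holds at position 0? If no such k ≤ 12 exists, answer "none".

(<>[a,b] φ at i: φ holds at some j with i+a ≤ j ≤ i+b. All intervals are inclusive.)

2

Scan j = 0,1,… for send:
  j=0: fails
  j=1: fails
  j=2: holds
First hit at j=2, so smallest k = 2-0 = 2.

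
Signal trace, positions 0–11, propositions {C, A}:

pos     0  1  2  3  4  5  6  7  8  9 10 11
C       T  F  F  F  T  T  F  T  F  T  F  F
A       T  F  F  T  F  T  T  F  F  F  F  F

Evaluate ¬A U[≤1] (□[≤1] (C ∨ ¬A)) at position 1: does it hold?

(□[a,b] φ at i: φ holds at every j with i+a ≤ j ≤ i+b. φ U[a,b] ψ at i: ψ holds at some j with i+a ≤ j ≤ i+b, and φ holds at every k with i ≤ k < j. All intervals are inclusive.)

True

Need some j in [1,2] with □[≤1] (C ∨ ¬A), and ¬A at every k in [1,j-1].
  j=1: □[≤1] (C ∨ ¬A) holds; no prefix to check → satisfied.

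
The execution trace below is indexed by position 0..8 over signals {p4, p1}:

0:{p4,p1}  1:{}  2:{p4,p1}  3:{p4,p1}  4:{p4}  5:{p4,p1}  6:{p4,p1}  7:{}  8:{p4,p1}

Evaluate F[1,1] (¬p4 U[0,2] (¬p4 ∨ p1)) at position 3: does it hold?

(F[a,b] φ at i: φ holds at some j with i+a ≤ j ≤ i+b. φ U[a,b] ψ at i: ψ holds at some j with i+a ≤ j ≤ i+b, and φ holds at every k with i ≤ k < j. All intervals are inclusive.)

False

Check (¬p4 U[0,2] (¬p4 ∨ p1)) at each j in [4,4]:
  j=4: fails
No position in the window satisfies it → formula fails.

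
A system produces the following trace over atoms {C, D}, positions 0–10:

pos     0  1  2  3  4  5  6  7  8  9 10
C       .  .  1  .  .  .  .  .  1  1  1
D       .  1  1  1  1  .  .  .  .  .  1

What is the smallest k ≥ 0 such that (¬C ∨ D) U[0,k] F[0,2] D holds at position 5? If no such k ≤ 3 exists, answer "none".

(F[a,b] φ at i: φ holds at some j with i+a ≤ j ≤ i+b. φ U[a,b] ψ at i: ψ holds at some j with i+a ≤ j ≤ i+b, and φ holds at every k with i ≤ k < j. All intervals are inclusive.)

3

Need earliest j ≥ 5 with F[0,2] D, and (¬C ∨ D) at every k in [5,j-1].
  j=5: rhs fails.
  j=6: rhs fails.
  j=7: rhs fails.
  j=8: rhs holds; lhs holds on [5,7]. k = 3.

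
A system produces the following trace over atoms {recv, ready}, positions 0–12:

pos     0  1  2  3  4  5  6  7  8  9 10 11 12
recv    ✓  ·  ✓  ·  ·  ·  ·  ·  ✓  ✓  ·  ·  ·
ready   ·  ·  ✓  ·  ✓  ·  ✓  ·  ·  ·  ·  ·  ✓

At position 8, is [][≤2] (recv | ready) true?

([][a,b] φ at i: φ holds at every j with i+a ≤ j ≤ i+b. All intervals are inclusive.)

Check (recv | ready) at every j in [8,10]:
  j=8: true
  j=9: true
  j=10: false
Fails at j=10 → formula fails.

Does not hold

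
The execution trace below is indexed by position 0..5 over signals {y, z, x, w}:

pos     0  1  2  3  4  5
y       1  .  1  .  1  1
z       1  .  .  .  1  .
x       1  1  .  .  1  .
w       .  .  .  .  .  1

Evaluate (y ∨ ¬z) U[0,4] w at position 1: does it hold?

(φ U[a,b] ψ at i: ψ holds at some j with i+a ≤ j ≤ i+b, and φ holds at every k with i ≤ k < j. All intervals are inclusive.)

Yes

Need some j in [1,5] with w, and (y ∨ ¬z) at every k in [1,j-1].
  j=1: w false.
  j=2: w false.
  j=3: w false.
  j=4: w false.
  j=5: w holds; (y ∨ ¬z) holds at every k in [1,4] → satisfied.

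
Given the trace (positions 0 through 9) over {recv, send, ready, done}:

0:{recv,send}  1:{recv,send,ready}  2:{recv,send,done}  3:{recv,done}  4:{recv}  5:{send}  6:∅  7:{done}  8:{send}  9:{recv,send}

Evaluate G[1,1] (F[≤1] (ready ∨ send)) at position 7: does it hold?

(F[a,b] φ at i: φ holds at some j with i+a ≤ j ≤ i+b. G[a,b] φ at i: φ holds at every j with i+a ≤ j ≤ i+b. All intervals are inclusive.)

True

Check F[≤1] (ready ∨ send) at every j in [8,8]:
  j=8: holds (witness at 8)
All positions satisfy it → formula holds.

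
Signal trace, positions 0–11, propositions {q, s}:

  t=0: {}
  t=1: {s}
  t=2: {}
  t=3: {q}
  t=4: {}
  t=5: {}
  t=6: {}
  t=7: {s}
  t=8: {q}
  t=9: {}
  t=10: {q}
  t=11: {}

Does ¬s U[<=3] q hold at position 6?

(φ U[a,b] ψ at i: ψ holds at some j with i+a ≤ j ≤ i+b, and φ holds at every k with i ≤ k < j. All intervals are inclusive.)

Does not hold

Need some j in [6,9] with q, and ¬s at every k in [6,j-1].
  j=6: q false.
  j=7: q false.
  j=8: q holds, but ¬s fails at k=7 → not this j.
  j=9: q false.
No j in the window works → until fails.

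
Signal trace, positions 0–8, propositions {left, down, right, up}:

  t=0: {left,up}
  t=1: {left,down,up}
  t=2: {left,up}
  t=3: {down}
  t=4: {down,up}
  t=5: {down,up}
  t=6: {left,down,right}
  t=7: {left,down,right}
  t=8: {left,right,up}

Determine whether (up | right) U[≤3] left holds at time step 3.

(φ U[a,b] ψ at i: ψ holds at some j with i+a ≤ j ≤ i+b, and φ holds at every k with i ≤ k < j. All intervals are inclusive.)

False

Need some j in [3,6] with left, and (up | right) at every k in [3,j-1].
  j=3: left false.
  j=4: left false.
  j=5: left false.
  j=6: left holds, but (up | right) fails at k=3 → not this j.
No j in the window works → until fails.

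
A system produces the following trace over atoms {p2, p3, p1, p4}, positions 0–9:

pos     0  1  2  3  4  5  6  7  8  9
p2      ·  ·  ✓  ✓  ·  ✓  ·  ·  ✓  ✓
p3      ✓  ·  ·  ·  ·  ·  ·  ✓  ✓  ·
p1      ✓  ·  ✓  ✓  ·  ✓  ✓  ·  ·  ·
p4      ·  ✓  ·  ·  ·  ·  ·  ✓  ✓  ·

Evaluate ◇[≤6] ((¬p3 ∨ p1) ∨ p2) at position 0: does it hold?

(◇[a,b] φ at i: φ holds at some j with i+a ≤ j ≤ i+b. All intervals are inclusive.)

Yes

Check ((¬p3 ∨ p1) ∨ p2) at each j in [0,6]:
  j=0: true
  j=1: true
  j=2: true
  j=3: true
  j=4: true
  j=5: true
  j=6: true
Found at j=0 → formula holds.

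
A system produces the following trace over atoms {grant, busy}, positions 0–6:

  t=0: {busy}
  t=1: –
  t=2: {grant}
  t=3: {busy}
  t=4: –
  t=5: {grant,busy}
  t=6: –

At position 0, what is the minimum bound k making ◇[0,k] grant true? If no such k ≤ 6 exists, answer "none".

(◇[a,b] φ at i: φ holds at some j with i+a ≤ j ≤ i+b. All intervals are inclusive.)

Scan j = 0,1,… for grant:
  j=0: fails
  j=1: fails
  j=2: holds
First hit at j=2, so smallest k = 2-0 = 2.

2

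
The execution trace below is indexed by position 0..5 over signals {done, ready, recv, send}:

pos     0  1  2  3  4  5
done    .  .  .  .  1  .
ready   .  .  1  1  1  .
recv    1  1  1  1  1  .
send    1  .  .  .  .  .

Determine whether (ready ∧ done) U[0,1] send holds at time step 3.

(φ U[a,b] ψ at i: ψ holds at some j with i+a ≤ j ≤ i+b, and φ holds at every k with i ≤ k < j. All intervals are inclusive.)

Need some j in [3,4] with send, and (ready ∧ done) at every k in [3,j-1].
  j=3: send false.
  j=4: send false.
No j in the window works → until fails.

False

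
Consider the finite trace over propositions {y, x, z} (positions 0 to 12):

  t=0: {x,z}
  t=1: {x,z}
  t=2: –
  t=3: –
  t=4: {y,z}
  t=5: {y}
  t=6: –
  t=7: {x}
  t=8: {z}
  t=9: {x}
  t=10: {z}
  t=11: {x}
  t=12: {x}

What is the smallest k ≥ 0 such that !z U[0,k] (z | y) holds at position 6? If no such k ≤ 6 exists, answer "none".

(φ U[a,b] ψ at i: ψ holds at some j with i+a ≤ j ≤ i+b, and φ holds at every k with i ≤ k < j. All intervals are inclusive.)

2

Need earliest j ≥ 6 with (z | y), and !z at every k in [6,j-1].
  j=6: rhs fails.
  j=7: rhs fails.
  j=8: rhs holds; lhs holds on [6,7]. k = 2.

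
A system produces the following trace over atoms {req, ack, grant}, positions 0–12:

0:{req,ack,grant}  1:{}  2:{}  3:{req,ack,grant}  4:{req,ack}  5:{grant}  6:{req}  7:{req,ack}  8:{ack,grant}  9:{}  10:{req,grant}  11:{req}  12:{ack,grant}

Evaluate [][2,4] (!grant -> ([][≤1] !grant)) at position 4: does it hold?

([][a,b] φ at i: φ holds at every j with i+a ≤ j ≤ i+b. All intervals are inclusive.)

Check (!grant -> ([][≤1] !grant)) at every j in [6,8]:
  j=6: antecedent true; consequent holds on [6,7] → ✓
  j=7: antecedent true; consequent fails at 8 → ✗
  j=8: antecedent false → ✓
Fails at j=7 → formula fails.

False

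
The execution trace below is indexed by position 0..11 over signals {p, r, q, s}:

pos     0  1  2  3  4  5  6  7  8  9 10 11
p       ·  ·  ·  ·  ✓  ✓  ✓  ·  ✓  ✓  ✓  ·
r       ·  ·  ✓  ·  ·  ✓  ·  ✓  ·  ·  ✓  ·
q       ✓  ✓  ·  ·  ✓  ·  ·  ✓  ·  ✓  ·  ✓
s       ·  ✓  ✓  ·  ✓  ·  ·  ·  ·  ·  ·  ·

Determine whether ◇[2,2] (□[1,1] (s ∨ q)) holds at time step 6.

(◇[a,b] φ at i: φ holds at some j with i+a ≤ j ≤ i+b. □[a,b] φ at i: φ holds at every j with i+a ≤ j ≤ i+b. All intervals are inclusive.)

Check □[1,1] (s ∨ q) at each j in [8,8]:
  j=8: holds on [9,9]
Found at j=8 → formula holds.

Yes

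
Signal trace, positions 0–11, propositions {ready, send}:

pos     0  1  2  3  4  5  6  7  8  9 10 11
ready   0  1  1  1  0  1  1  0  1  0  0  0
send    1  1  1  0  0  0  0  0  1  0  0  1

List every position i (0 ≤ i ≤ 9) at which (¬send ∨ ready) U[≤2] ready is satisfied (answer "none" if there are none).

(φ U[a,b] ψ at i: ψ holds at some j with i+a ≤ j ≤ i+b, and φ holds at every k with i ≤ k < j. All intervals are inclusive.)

1, 2, 3, 4, 5, 6, 7, 8

Evaluate at each i in [0,9]:
  i=0: ✗ (lhs fails at k=0 before rhs at j=1)
  i=1: ✓ (rhs at j=1)
  i=2: ✓ (rhs at j=2)
  i=3: ✓ (rhs at j=3)
  i=4: ✓ (rhs at j=5; lhs holds on [4,4])
  i=5: ✓ (rhs at j=5)
  i=6: ✓ (rhs at j=6)
  i=7: ✓ (rhs at j=8; lhs holds on [7,7])
  i=8: ✓ (rhs at j=8)
  i=9: ✗ (no rhs in [9,11])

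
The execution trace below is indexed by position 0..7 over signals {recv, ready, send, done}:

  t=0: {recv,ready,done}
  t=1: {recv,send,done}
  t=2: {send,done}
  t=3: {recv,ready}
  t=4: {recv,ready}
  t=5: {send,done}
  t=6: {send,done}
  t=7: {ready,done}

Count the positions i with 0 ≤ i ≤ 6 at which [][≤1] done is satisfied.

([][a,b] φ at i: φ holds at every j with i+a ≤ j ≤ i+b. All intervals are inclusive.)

4

Evaluate at each i in [0,6]:
  i=0: ✓ (all of [0,1])
  i=1: ✓ (all of [1,2])
  i=2: ✗ (fails at j=3)
  i=3: ✗ (fails at j=3)
  i=4: ✗ (fails at j=4)
  i=5: ✓ (all of [5,6])
  i=6: ✓ (all of [6,7])
Positions where it holds: {0, 1, 5, 6} → 4.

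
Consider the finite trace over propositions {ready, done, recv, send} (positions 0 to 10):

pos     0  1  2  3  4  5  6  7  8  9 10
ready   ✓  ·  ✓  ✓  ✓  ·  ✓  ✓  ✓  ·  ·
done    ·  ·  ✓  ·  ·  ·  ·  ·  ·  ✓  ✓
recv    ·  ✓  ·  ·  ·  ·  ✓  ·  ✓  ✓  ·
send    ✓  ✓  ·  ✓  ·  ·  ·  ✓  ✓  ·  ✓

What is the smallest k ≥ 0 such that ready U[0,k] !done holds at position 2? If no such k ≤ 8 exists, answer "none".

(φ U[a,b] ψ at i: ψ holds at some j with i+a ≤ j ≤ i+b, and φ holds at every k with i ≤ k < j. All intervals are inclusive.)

Need earliest j ≥ 2 with !done, and ready at every k in [2,j-1].
  j=2: rhs fails.
  j=3: rhs holds; lhs holds on [2,2]. k = 1.

1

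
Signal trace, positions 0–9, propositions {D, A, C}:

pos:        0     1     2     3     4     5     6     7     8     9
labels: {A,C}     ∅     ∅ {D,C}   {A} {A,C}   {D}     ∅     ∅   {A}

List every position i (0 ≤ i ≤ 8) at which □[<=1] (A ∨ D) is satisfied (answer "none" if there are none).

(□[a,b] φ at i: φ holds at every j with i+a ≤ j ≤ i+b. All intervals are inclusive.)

Evaluate at each i in [0,8]:
  i=0: ✗ (fails at j=1)
  i=1: ✗ (fails at j=1)
  i=2: ✗ (fails at j=2)
  i=3: ✓ (all of [3,4])
  i=4: ✓ (all of [4,5])
  i=5: ✓ (all of [5,6])
  i=6: ✗ (fails at j=7)
  i=7: ✗ (fails at j=7)
  i=8: ✗ (fails at j=8)

3, 4, 5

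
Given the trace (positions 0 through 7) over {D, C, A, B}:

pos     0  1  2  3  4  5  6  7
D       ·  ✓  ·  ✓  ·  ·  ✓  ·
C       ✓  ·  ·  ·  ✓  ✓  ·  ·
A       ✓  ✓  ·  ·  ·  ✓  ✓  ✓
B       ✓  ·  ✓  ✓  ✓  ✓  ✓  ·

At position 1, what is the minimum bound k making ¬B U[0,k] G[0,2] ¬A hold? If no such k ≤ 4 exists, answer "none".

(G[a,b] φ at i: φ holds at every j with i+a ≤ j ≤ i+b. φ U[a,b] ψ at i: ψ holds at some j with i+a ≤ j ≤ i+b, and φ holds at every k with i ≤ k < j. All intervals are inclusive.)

Need earliest j ≥ 1 with G[0,2] ¬A, and ¬B at every k in [1,j-1].
  j=1: rhs fails.
  j=2: rhs holds; lhs holds on [1,1]. k = 1.

1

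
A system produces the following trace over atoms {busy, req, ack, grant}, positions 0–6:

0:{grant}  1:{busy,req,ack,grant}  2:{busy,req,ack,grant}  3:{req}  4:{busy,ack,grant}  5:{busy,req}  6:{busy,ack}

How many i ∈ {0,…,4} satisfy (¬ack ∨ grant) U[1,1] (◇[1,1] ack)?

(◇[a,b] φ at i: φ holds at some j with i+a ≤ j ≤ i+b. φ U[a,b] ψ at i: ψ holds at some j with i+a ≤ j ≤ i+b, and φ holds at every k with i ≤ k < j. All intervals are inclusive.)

Evaluate at each i in [0,4]:
  i=0: ✓ (rhs at j=1; lhs holds on [0,0])
  i=1: ✗ (no rhs in [2,2])
  i=2: ✓ (rhs at j=3; lhs holds on [2,2])
  i=3: ✗ (no rhs in [4,4])
  i=4: ✓ (rhs at j=5; lhs holds on [4,4])
Positions where it holds: {0, 2, 4} → 3.

3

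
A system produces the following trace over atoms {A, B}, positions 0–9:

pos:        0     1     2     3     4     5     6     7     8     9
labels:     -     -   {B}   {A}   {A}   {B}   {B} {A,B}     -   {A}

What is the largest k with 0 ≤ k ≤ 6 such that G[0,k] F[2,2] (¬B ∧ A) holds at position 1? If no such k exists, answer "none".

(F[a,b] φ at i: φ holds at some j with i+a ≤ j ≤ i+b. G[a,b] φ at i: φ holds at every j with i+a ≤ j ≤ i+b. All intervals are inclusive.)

F[2,2] (¬B ∧ A) must hold from j=1 onward; find where it first fails.
  j=1: holds
  j=2: holds
  j=3: fails
Holds on [1,2], so largest k = 1.

1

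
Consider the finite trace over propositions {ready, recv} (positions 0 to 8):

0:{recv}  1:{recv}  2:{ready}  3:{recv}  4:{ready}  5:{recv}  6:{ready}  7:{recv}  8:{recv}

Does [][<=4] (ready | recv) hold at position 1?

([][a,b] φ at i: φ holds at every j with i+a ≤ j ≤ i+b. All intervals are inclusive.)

Holds

Check (ready | recv) at every j in [1,5]:
  j=1: true
  j=2: true
  j=3: true
  j=4: true
  j=5: true
All positions satisfy it → formula holds.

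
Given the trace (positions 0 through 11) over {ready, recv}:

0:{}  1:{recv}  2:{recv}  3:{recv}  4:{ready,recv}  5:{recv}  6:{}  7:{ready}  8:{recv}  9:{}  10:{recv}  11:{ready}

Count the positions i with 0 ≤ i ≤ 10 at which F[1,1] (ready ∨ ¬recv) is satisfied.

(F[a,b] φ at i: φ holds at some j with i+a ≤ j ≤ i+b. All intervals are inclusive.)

Evaluate at each i in [0,10]:
  i=0: ✗ (none in [1,1])
  i=1: ✗ (none in [2,2])
  i=2: ✗ (none in [3,3])
  i=3: ✓ (witness j=4)
  i=4: ✗ (none in [5,5])
  i=5: ✓ (witness j=6)
  i=6: ✓ (witness j=7)
  i=7: ✗ (none in [8,8])
  i=8: ✓ (witness j=9)
  i=9: ✗ (none in [10,10])
  i=10: ✓ (witness j=11)
Positions where it holds: {3, 5, 6, 8, 10} → 5.

5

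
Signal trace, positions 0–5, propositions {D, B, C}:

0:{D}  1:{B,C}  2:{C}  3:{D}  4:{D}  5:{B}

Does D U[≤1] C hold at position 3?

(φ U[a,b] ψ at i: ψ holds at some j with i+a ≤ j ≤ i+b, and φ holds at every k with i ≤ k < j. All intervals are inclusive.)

No

Need some j in [3,4] with C, and D at every k in [3,j-1].
  j=3: C false.
  j=4: C false.
No j in the window works → until fails.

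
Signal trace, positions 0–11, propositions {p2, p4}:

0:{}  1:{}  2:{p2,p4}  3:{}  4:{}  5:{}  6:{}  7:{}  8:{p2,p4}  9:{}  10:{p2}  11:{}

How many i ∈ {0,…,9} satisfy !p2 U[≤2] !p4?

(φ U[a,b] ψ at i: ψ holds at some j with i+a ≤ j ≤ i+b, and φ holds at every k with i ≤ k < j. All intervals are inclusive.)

Evaluate at each i in [0,9]:
  i=0: ✓ (rhs at j=0)
  i=1: ✓ (rhs at j=1)
  i=2: ✗ (lhs fails at k=2 before rhs at j=3)
  i=3: ✓ (rhs at j=3)
  i=4: ✓ (rhs at j=4)
  i=5: ✓ (rhs at j=5)
  i=6: ✓ (rhs at j=6)
  i=7: ✓ (rhs at j=7)
  i=8: ✗ (lhs fails at k=8 before rhs at j=9)
  i=9: ✓ (rhs at j=9)
Positions where it holds: {0, 1, 3, 4, 5, 6, 7, 9} → 8.

8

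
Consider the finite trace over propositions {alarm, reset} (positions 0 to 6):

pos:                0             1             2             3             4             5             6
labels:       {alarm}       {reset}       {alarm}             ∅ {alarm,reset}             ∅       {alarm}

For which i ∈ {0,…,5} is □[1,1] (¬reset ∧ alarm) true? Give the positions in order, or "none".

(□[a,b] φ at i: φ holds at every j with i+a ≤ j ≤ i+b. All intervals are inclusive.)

Evaluate at each i in [0,5]:
  i=0: ✗ (fails at j=1)
  i=1: ✓ (all of [2,2])
  i=2: ✗ (fails at j=3)
  i=3: ✗ (fails at j=4)
  i=4: ✗ (fails at j=5)
  i=5: ✓ (all of [6,6])

1, 5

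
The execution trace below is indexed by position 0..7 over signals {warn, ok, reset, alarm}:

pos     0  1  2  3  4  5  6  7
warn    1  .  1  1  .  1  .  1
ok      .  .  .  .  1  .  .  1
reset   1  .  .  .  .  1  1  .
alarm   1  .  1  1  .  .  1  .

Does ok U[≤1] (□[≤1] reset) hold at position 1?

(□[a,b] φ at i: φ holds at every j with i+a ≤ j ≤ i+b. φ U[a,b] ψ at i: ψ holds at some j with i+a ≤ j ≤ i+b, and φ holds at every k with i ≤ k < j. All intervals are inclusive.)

Need some j in [1,2] with □[≤1] reset, and ok at every k in [1,j-1].
  j=1: □[≤1] reset — fails at 1.
  j=2: □[≤1] reset — fails at 2.
No j in the window works → until fails.

Does not hold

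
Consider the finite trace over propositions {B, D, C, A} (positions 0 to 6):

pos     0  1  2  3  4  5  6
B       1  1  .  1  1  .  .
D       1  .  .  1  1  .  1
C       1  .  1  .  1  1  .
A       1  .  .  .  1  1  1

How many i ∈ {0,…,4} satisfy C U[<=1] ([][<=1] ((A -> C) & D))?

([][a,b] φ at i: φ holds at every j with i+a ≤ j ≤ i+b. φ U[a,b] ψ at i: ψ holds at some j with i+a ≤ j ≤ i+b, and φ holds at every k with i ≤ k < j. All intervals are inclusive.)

Evaluate at each i in [0,4]:
  i=0: ✗ (no rhs in [0,1])
  i=1: ✗ (no rhs in [1,2])
  i=2: ✓ (rhs at j=3; lhs holds on [2,2])
  i=3: ✓ (rhs at j=3)
  i=4: ✗ (no rhs in [4,5])
Positions where it holds: {2, 3} → 2.

2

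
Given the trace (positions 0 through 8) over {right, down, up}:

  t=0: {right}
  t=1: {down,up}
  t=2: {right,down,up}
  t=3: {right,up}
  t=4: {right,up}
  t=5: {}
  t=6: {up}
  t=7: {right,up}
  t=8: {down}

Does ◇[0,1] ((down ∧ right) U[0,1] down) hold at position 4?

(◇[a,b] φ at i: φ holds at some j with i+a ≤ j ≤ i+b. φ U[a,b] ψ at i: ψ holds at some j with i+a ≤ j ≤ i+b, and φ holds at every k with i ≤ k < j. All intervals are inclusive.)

No

Check ((down ∧ right) U[0,1] down) at each j in [4,5]:
  j=4: fails
  j=5: fails
No position in the window satisfies it → formula fails.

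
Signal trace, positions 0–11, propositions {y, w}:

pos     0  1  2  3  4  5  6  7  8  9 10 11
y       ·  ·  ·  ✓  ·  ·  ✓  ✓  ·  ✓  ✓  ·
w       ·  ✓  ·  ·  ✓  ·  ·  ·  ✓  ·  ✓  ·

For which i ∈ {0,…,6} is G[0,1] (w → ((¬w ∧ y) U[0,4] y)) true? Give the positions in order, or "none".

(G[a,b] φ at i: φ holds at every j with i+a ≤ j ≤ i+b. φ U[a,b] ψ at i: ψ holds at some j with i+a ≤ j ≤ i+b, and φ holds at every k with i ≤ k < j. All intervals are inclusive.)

Evaluate at each i in [0,6]:
  i=0: ✗ (fails at j=1)
  i=1: ✗ (fails at j=1)
  i=2: ✓ (all of [2,3])
  i=3: ✗ (fails at j=4)
  i=4: ✗ (fails at j=4)
  i=5: ✓ (all of [5,6])
  i=6: ✓ (all of [6,7])

2, 5, 6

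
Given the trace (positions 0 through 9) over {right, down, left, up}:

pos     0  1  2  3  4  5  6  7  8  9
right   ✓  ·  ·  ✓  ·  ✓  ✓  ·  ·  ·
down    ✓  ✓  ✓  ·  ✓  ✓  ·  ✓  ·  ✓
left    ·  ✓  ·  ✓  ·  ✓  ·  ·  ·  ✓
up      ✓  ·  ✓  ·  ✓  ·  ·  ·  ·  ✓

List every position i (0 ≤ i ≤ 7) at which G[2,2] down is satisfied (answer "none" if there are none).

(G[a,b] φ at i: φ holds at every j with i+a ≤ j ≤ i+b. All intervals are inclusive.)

Evaluate at each i in [0,7]:
  i=0: ✓ (all of [2,2])
  i=1: ✗ (fails at j=3)
  i=2: ✓ (all of [4,4])
  i=3: ✓ (all of [5,5])
  i=4: ✗ (fails at j=6)
  i=5: ✓ (all of [7,7])
  i=6: ✗ (fails at j=8)
  i=7: ✓ (all of [9,9])

0, 2, 3, 5, 7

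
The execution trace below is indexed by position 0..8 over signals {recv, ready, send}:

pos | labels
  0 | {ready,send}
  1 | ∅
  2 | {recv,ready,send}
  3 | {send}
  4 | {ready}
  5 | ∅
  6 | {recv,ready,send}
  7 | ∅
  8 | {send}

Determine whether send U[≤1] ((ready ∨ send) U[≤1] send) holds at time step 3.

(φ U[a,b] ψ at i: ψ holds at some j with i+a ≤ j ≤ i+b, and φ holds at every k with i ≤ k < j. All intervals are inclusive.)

Need some j in [3,4] with ((ready ∨ send) U[≤1] send), and send at every k in [3,j-1].
  j=3: ((ready ∨ send) U[≤1] send) holds; no prefix to check → satisfied.

Holds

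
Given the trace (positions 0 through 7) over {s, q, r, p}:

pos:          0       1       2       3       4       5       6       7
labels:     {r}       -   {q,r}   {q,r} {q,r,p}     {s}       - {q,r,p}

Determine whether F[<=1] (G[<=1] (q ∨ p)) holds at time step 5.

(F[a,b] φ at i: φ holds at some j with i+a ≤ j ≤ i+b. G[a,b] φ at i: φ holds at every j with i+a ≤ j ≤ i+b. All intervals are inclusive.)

Does not hold

Check G[<=1] (q ∨ p) at each j in [5,6]:
  j=5: fails at 5
  j=6: fails at 6
No position in the window satisfies it → formula fails.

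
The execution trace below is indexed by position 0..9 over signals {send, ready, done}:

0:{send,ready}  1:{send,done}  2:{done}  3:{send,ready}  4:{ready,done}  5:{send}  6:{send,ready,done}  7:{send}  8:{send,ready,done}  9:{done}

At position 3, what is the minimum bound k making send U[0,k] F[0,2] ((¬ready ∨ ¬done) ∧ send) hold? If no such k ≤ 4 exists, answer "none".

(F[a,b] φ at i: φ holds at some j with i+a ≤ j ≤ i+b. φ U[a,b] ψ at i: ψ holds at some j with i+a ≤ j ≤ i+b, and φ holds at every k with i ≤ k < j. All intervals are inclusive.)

Need earliest j ≥ 3 with F[0,2] ((¬ready ∨ ¬done) ∧ send), and send at every k in [3,j-1].
  j=3: rhs holds (empty prefix). k = 0.

0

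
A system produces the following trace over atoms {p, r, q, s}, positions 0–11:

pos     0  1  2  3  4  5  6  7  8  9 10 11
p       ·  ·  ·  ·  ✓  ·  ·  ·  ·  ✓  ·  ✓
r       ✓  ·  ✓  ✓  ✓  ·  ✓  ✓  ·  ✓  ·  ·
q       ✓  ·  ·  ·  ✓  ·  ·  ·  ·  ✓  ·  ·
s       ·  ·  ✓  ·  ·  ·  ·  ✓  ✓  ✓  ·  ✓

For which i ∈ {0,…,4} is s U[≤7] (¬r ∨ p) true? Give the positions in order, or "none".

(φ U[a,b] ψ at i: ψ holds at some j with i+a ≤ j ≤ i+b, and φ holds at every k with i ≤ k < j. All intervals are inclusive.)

Evaluate at each i in [0,4]:
  i=0: ✗ (lhs fails at k=0 before rhs at j=1)
  i=1: ✓ (rhs at j=1)
  i=2: ✗ (lhs fails at k=3 before rhs at j=4)
  i=3: ✗ (lhs fails at k=3 before rhs at j=4)
  i=4: ✓ (rhs at j=4)

1, 4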